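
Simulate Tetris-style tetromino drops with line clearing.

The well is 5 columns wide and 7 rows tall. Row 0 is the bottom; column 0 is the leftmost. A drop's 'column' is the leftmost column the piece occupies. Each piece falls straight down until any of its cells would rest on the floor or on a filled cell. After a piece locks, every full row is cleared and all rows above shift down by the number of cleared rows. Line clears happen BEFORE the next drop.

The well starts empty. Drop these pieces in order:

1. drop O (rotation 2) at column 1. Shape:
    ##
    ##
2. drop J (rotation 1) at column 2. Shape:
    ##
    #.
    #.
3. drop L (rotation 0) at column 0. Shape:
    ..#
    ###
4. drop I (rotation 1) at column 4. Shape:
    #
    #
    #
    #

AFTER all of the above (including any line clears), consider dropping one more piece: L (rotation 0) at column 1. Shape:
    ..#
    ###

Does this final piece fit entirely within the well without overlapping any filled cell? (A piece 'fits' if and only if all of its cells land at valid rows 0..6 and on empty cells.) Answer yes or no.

Drop 1: O rot2 at col 1 lands with bottom-row=0; cleared 0 line(s) (total 0); column heights now [0 2 2 0 0], max=2
Drop 2: J rot1 at col 2 lands with bottom-row=2; cleared 0 line(s) (total 0); column heights now [0 2 5 5 0], max=5
Drop 3: L rot0 at col 0 lands with bottom-row=5; cleared 0 line(s) (total 0); column heights now [6 6 7 5 0], max=7
Drop 4: I rot1 at col 4 lands with bottom-row=0; cleared 0 line(s) (total 0); column heights now [6 6 7 5 4], max=7
Test piece L rot0 at col 1 (width 3): heights before test = [6 6 7 5 4]; fits = False

Answer: no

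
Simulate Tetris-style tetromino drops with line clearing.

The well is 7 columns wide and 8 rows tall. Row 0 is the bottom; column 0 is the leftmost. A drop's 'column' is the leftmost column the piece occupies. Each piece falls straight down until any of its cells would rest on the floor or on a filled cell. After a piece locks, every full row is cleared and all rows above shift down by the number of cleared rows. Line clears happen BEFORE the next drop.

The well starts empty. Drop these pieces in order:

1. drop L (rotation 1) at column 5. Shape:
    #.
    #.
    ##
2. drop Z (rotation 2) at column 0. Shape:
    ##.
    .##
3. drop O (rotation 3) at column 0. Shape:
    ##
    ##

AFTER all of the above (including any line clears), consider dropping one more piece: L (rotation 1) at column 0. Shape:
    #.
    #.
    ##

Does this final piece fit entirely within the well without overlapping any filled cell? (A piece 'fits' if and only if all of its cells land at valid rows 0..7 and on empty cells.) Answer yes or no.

Drop 1: L rot1 at col 5 lands with bottom-row=0; cleared 0 line(s) (total 0); column heights now [0 0 0 0 0 3 1], max=3
Drop 2: Z rot2 at col 0 lands with bottom-row=0; cleared 0 line(s) (total 0); column heights now [2 2 1 0 0 3 1], max=3
Drop 3: O rot3 at col 0 lands with bottom-row=2; cleared 0 line(s) (total 0); column heights now [4 4 1 0 0 3 1], max=4
Test piece L rot1 at col 0 (width 2): heights before test = [4 4 1 0 0 3 1]; fits = True

Answer: yes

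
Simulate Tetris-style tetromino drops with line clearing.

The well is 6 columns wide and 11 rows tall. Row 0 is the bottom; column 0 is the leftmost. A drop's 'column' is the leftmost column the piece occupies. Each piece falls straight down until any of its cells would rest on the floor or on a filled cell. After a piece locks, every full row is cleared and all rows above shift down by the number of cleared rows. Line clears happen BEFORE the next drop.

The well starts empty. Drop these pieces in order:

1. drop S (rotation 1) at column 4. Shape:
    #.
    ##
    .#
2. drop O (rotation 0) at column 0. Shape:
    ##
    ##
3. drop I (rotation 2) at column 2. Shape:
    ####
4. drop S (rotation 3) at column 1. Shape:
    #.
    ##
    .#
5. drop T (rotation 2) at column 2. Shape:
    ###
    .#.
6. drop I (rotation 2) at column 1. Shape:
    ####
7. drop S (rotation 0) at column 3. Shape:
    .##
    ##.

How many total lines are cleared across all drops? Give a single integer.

Drop 1: S rot1 at col 4 lands with bottom-row=0; cleared 0 line(s) (total 0); column heights now [0 0 0 0 3 2], max=3
Drop 2: O rot0 at col 0 lands with bottom-row=0; cleared 0 line(s) (total 0); column heights now [2 2 0 0 3 2], max=3
Drop 3: I rot2 at col 2 lands with bottom-row=3; cleared 0 line(s) (total 0); column heights now [2 2 4 4 4 4], max=4
Drop 4: S rot3 at col 1 lands with bottom-row=4; cleared 0 line(s) (total 0); column heights now [2 7 6 4 4 4], max=7
Drop 5: T rot2 at col 2 lands with bottom-row=5; cleared 0 line(s) (total 0); column heights now [2 7 7 7 7 4], max=7
Drop 6: I rot2 at col 1 lands with bottom-row=7; cleared 0 line(s) (total 0); column heights now [2 8 8 8 8 4], max=8
Drop 7: S rot0 at col 3 lands with bottom-row=8; cleared 0 line(s) (total 0); column heights now [2 8 8 9 10 10], max=10

Answer: 0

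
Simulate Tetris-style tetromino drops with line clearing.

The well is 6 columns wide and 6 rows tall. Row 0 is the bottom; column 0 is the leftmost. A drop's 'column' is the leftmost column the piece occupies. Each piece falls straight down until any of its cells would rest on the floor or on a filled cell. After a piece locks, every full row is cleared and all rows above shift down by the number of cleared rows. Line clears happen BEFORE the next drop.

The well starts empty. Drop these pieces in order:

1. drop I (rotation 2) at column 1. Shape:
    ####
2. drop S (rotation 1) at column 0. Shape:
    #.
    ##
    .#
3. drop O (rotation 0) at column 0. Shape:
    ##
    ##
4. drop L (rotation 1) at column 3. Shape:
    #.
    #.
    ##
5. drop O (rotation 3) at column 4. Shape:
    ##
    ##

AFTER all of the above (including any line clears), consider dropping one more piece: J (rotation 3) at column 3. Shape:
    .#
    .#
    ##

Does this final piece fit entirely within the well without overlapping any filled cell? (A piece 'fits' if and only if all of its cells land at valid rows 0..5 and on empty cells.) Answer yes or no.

Drop 1: I rot2 at col 1 lands with bottom-row=0; cleared 0 line(s) (total 0); column heights now [0 1 1 1 1 0], max=1
Drop 2: S rot1 at col 0 lands with bottom-row=1; cleared 0 line(s) (total 0); column heights now [4 3 1 1 1 0], max=4
Drop 3: O rot0 at col 0 lands with bottom-row=4; cleared 0 line(s) (total 0); column heights now [6 6 1 1 1 0], max=6
Drop 4: L rot1 at col 3 lands with bottom-row=1; cleared 0 line(s) (total 0); column heights now [6 6 1 4 2 0], max=6
Drop 5: O rot3 at col 4 lands with bottom-row=2; cleared 0 line(s) (total 0); column heights now [6 6 1 4 4 4], max=6
Test piece J rot3 at col 3 (width 2): heights before test = [6 6 1 4 4 4]; fits = False

Answer: no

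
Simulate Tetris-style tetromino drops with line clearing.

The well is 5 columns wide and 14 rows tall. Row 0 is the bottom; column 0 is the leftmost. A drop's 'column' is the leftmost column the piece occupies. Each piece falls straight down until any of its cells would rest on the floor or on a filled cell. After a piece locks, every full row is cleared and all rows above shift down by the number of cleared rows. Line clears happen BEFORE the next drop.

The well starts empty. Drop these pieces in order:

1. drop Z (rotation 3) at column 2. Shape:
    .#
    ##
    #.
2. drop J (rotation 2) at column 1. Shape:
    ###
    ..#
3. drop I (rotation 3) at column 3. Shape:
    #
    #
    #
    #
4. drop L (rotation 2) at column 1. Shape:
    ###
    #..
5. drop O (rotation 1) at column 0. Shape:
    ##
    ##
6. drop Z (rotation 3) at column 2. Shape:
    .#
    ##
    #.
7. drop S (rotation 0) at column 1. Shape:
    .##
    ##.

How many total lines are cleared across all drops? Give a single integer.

Answer: 0

Derivation:
Drop 1: Z rot3 at col 2 lands with bottom-row=0; cleared 0 line(s) (total 0); column heights now [0 0 2 3 0], max=3
Drop 2: J rot2 at col 1 lands with bottom-row=3; cleared 0 line(s) (total 0); column heights now [0 5 5 5 0], max=5
Drop 3: I rot3 at col 3 lands with bottom-row=5; cleared 0 line(s) (total 0); column heights now [0 5 5 9 0], max=9
Drop 4: L rot2 at col 1 lands with bottom-row=8; cleared 0 line(s) (total 0); column heights now [0 10 10 10 0], max=10
Drop 5: O rot1 at col 0 lands with bottom-row=10; cleared 0 line(s) (total 0); column heights now [12 12 10 10 0], max=12
Drop 6: Z rot3 at col 2 lands with bottom-row=10; cleared 0 line(s) (total 0); column heights now [12 12 12 13 0], max=13
Drop 7: S rot0 at col 1 lands with bottom-row=12; cleared 0 line(s) (total 0); column heights now [12 13 14 14 0], max=14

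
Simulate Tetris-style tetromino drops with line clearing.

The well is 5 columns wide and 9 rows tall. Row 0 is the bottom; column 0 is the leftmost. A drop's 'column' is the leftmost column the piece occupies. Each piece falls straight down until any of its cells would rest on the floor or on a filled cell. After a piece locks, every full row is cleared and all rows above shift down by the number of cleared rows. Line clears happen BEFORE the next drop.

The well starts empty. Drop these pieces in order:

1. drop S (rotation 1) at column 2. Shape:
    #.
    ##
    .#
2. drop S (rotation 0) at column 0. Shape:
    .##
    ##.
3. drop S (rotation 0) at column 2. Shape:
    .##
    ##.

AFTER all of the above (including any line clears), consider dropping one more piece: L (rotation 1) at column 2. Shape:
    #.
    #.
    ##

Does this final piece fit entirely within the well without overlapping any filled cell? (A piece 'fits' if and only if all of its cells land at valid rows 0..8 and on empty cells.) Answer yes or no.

Drop 1: S rot1 at col 2 lands with bottom-row=0; cleared 0 line(s) (total 0); column heights now [0 0 3 2 0], max=3
Drop 2: S rot0 at col 0 lands with bottom-row=2; cleared 0 line(s) (total 0); column heights now [3 4 4 2 0], max=4
Drop 3: S rot0 at col 2 lands with bottom-row=4; cleared 0 line(s) (total 0); column heights now [3 4 5 6 6], max=6
Test piece L rot1 at col 2 (width 2): heights before test = [3 4 5 6 6]; fits = True

Answer: yes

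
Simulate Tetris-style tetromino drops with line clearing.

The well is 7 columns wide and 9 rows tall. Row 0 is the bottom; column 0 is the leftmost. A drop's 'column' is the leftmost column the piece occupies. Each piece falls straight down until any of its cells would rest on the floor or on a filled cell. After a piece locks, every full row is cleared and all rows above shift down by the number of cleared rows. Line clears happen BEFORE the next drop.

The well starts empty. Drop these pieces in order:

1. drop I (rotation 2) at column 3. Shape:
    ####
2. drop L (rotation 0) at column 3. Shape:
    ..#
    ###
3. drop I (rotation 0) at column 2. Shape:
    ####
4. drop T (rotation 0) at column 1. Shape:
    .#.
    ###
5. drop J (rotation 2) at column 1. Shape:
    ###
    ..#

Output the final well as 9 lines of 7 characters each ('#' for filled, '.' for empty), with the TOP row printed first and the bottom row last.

Drop 1: I rot2 at col 3 lands with bottom-row=0; cleared 0 line(s) (total 0); column heights now [0 0 0 1 1 1 1], max=1
Drop 2: L rot0 at col 3 lands with bottom-row=1; cleared 0 line(s) (total 0); column heights now [0 0 0 2 2 3 1], max=3
Drop 3: I rot0 at col 2 lands with bottom-row=3; cleared 0 line(s) (total 0); column heights now [0 0 4 4 4 4 1], max=4
Drop 4: T rot0 at col 1 lands with bottom-row=4; cleared 0 line(s) (total 0); column heights now [0 5 6 5 4 4 1], max=6
Drop 5: J rot2 at col 1 lands with bottom-row=5; cleared 0 line(s) (total 0); column heights now [0 7 7 7 4 4 1], max=7

Answer: .......
.......
.###...
..##...
.###...
..####.
.....#.
...###.
...####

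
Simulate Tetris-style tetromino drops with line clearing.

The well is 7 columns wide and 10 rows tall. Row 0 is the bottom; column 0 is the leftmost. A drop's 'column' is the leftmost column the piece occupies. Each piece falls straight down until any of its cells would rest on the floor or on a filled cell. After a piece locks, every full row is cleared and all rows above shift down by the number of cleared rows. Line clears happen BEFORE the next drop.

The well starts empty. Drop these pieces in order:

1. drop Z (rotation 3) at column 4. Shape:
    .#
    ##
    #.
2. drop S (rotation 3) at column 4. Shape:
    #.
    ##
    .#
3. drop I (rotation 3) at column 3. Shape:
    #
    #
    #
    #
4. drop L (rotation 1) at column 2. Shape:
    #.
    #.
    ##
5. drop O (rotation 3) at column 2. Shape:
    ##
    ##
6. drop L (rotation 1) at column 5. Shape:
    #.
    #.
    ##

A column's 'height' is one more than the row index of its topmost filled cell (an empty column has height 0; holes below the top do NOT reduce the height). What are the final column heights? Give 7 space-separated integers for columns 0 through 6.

Drop 1: Z rot3 at col 4 lands with bottom-row=0; cleared 0 line(s) (total 0); column heights now [0 0 0 0 2 3 0], max=3
Drop 2: S rot3 at col 4 lands with bottom-row=3; cleared 0 line(s) (total 0); column heights now [0 0 0 0 6 5 0], max=6
Drop 3: I rot3 at col 3 lands with bottom-row=0; cleared 0 line(s) (total 0); column heights now [0 0 0 4 6 5 0], max=6
Drop 4: L rot1 at col 2 lands with bottom-row=4; cleared 0 line(s) (total 0); column heights now [0 0 7 5 6 5 0], max=7
Drop 5: O rot3 at col 2 lands with bottom-row=7; cleared 0 line(s) (total 0); column heights now [0 0 9 9 6 5 0], max=9
Drop 6: L rot1 at col 5 lands with bottom-row=5; cleared 0 line(s) (total 0); column heights now [0 0 9 9 6 8 6], max=9

Answer: 0 0 9 9 6 8 6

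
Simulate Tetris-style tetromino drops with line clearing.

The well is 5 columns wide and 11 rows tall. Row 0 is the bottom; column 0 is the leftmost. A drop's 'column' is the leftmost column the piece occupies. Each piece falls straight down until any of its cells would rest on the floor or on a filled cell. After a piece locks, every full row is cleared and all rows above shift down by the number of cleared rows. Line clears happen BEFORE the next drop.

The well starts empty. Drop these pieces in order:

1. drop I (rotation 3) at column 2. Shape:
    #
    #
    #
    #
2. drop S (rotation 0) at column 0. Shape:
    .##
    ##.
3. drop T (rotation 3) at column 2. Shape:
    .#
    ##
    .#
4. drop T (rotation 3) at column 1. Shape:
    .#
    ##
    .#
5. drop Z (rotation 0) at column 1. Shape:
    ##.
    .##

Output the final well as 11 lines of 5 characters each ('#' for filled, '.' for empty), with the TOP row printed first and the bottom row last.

Drop 1: I rot3 at col 2 lands with bottom-row=0; cleared 0 line(s) (total 0); column heights now [0 0 4 0 0], max=4
Drop 2: S rot0 at col 0 lands with bottom-row=3; cleared 0 line(s) (total 0); column heights now [4 5 5 0 0], max=5
Drop 3: T rot3 at col 2 lands with bottom-row=4; cleared 0 line(s) (total 0); column heights now [4 5 6 7 0], max=7
Drop 4: T rot3 at col 1 lands with bottom-row=6; cleared 0 line(s) (total 0); column heights now [4 8 9 7 0], max=9
Drop 5: Z rot0 at col 1 lands with bottom-row=9; cleared 0 line(s) (total 0); column heights now [4 11 11 10 0], max=11

Answer: .##..
..##.
..#..
.##..
..##.
..##.
.###.
###..
..#..
..#..
..#..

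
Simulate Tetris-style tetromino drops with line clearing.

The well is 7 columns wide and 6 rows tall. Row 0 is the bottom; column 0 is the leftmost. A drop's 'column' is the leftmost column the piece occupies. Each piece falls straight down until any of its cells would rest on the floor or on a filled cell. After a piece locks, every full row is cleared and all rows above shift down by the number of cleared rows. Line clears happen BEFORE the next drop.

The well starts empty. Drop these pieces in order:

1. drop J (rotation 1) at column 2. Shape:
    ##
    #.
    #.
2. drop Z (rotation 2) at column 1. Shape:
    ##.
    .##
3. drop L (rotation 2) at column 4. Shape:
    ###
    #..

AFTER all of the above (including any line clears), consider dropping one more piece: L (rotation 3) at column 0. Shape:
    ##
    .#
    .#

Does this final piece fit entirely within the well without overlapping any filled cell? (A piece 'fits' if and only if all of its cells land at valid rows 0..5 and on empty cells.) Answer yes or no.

Drop 1: J rot1 at col 2 lands with bottom-row=0; cleared 0 line(s) (total 0); column heights now [0 0 3 3 0 0 0], max=3
Drop 2: Z rot2 at col 1 lands with bottom-row=3; cleared 0 line(s) (total 0); column heights now [0 5 5 4 0 0 0], max=5
Drop 3: L rot2 at col 4 lands with bottom-row=0; cleared 0 line(s) (total 0); column heights now [0 5 5 4 2 2 2], max=5
Test piece L rot3 at col 0 (width 2): heights before test = [0 5 5 4 2 2 2]; fits = False

Answer: no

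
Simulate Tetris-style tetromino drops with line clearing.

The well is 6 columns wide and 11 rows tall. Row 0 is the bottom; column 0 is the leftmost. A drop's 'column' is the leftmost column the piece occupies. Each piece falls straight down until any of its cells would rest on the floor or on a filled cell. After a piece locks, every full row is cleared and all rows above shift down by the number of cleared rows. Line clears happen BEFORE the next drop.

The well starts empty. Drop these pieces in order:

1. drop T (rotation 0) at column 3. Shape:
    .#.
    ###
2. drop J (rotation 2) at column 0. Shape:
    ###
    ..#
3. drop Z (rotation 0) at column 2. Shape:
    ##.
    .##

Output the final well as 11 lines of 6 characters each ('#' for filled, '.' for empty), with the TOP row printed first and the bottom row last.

Answer: ......
......
......
......
......
......
......
..##..
...##.
###.#.
..####

Derivation:
Drop 1: T rot0 at col 3 lands with bottom-row=0; cleared 0 line(s) (total 0); column heights now [0 0 0 1 2 1], max=2
Drop 2: J rot2 at col 0 lands with bottom-row=0; cleared 0 line(s) (total 0); column heights now [2 2 2 1 2 1], max=2
Drop 3: Z rot0 at col 2 lands with bottom-row=2; cleared 0 line(s) (total 0); column heights now [2 2 4 4 3 1], max=4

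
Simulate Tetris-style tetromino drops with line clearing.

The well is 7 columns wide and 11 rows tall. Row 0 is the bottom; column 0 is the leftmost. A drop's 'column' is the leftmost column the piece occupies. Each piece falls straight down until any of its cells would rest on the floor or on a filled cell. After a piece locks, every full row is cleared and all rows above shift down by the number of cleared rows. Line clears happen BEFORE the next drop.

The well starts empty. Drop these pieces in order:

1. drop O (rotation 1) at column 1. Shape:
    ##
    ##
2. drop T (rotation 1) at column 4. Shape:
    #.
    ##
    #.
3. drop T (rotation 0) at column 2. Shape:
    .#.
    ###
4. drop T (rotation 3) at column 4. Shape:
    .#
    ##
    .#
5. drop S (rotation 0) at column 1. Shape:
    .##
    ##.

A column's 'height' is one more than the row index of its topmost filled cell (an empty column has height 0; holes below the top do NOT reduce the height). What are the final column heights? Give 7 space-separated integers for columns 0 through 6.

Answer: 0 5 6 6 5 6 0

Derivation:
Drop 1: O rot1 at col 1 lands with bottom-row=0; cleared 0 line(s) (total 0); column heights now [0 2 2 0 0 0 0], max=2
Drop 2: T rot1 at col 4 lands with bottom-row=0; cleared 0 line(s) (total 0); column heights now [0 2 2 0 3 2 0], max=3
Drop 3: T rot0 at col 2 lands with bottom-row=3; cleared 0 line(s) (total 0); column heights now [0 2 4 5 4 2 0], max=5
Drop 4: T rot3 at col 4 lands with bottom-row=3; cleared 0 line(s) (total 0); column heights now [0 2 4 5 5 6 0], max=6
Drop 5: S rot0 at col 1 lands with bottom-row=4; cleared 0 line(s) (total 0); column heights now [0 5 6 6 5 6 0], max=6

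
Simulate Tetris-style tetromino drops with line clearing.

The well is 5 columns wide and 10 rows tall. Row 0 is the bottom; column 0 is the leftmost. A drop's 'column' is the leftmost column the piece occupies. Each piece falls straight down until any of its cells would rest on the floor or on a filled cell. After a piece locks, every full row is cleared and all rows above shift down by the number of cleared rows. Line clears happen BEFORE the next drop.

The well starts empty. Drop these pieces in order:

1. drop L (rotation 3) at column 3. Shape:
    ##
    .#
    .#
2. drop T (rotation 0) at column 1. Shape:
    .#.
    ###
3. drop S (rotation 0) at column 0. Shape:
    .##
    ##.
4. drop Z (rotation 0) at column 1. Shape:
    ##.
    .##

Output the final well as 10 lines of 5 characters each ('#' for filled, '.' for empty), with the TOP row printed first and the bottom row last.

Answer: .....
.....
.##..
..##.
.##..
###..
.###.
...##
....#
....#

Derivation:
Drop 1: L rot3 at col 3 lands with bottom-row=0; cleared 0 line(s) (total 0); column heights now [0 0 0 3 3], max=3
Drop 2: T rot0 at col 1 lands with bottom-row=3; cleared 0 line(s) (total 0); column heights now [0 4 5 4 3], max=5
Drop 3: S rot0 at col 0 lands with bottom-row=4; cleared 0 line(s) (total 0); column heights now [5 6 6 4 3], max=6
Drop 4: Z rot0 at col 1 lands with bottom-row=6; cleared 0 line(s) (total 0); column heights now [5 8 8 7 3], max=8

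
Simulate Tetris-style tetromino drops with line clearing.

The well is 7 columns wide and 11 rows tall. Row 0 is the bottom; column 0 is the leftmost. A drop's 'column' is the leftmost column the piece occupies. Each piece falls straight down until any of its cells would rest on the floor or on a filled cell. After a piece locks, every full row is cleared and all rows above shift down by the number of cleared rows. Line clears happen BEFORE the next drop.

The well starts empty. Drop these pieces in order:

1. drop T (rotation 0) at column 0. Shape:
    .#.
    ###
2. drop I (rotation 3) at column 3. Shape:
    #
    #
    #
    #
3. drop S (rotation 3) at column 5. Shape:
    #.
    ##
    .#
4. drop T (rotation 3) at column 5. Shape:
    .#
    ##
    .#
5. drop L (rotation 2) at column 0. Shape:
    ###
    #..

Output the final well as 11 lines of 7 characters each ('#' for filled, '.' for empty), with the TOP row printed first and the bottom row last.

Answer: .......
.......
.......
.......
.......
.......
......#
...#.##
####.##
##.#.##
####..#

Derivation:
Drop 1: T rot0 at col 0 lands with bottom-row=0; cleared 0 line(s) (total 0); column heights now [1 2 1 0 0 0 0], max=2
Drop 2: I rot3 at col 3 lands with bottom-row=0; cleared 0 line(s) (total 0); column heights now [1 2 1 4 0 0 0], max=4
Drop 3: S rot3 at col 5 lands with bottom-row=0; cleared 0 line(s) (total 0); column heights now [1 2 1 4 0 3 2], max=4
Drop 4: T rot3 at col 5 lands with bottom-row=2; cleared 0 line(s) (total 0); column heights now [1 2 1 4 0 4 5], max=5
Drop 5: L rot2 at col 0 lands with bottom-row=1; cleared 0 line(s) (total 0); column heights now [3 3 3 4 0 4 5], max=5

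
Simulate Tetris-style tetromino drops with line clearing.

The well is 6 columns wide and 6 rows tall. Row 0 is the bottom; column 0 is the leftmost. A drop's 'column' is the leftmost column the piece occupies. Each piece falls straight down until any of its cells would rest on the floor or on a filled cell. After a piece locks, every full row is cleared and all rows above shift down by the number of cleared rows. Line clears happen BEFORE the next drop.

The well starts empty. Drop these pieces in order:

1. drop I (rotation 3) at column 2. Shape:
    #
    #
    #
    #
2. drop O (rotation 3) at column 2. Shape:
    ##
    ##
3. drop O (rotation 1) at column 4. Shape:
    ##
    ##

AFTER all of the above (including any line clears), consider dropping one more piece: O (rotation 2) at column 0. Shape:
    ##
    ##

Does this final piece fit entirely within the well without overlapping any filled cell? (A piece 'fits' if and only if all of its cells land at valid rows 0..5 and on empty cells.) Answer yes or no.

Drop 1: I rot3 at col 2 lands with bottom-row=0; cleared 0 line(s) (total 0); column heights now [0 0 4 0 0 0], max=4
Drop 2: O rot3 at col 2 lands with bottom-row=4; cleared 0 line(s) (total 0); column heights now [0 0 6 6 0 0], max=6
Drop 3: O rot1 at col 4 lands with bottom-row=0; cleared 0 line(s) (total 0); column heights now [0 0 6 6 2 2], max=6
Test piece O rot2 at col 0 (width 2): heights before test = [0 0 6 6 2 2]; fits = True

Answer: yes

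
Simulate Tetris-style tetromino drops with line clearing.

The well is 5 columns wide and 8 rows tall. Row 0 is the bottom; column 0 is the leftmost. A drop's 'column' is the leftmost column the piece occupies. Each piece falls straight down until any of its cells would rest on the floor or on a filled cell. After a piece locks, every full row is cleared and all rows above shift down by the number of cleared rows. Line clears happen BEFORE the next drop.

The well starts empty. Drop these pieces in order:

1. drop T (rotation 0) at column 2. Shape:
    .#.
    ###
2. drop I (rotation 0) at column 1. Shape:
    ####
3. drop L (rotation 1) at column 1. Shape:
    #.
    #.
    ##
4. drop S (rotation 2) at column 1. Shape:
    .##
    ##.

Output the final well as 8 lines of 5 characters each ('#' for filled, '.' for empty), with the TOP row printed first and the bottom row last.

Answer: ..##.
.##..
.#...
.#...
.##..
.####
...#.
..###

Derivation:
Drop 1: T rot0 at col 2 lands with bottom-row=0; cleared 0 line(s) (total 0); column heights now [0 0 1 2 1], max=2
Drop 2: I rot0 at col 1 lands with bottom-row=2; cleared 0 line(s) (total 0); column heights now [0 3 3 3 3], max=3
Drop 3: L rot1 at col 1 lands with bottom-row=3; cleared 0 line(s) (total 0); column heights now [0 6 4 3 3], max=6
Drop 4: S rot2 at col 1 lands with bottom-row=6; cleared 0 line(s) (total 0); column heights now [0 7 8 8 3], max=8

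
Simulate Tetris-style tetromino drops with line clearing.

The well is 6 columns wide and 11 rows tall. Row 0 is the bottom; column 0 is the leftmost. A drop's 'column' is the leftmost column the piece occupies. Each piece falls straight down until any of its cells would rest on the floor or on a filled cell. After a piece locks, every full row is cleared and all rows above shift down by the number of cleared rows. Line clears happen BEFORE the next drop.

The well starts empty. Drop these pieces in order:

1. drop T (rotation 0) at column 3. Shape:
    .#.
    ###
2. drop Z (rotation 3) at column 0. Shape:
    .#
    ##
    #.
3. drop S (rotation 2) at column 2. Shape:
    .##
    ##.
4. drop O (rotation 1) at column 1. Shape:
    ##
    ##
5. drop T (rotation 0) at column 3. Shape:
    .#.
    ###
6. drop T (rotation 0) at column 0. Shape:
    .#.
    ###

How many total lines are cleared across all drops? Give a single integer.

Answer: 0

Derivation:
Drop 1: T rot0 at col 3 lands with bottom-row=0; cleared 0 line(s) (total 0); column heights now [0 0 0 1 2 1], max=2
Drop 2: Z rot3 at col 0 lands with bottom-row=0; cleared 0 line(s) (total 0); column heights now [2 3 0 1 2 1], max=3
Drop 3: S rot2 at col 2 lands with bottom-row=1; cleared 0 line(s) (total 0); column heights now [2 3 2 3 3 1], max=3
Drop 4: O rot1 at col 1 lands with bottom-row=3; cleared 0 line(s) (total 0); column heights now [2 5 5 3 3 1], max=5
Drop 5: T rot0 at col 3 lands with bottom-row=3; cleared 0 line(s) (total 0); column heights now [2 5 5 4 5 4], max=5
Drop 6: T rot0 at col 0 lands with bottom-row=5; cleared 0 line(s) (total 0); column heights now [6 7 6 4 5 4], max=7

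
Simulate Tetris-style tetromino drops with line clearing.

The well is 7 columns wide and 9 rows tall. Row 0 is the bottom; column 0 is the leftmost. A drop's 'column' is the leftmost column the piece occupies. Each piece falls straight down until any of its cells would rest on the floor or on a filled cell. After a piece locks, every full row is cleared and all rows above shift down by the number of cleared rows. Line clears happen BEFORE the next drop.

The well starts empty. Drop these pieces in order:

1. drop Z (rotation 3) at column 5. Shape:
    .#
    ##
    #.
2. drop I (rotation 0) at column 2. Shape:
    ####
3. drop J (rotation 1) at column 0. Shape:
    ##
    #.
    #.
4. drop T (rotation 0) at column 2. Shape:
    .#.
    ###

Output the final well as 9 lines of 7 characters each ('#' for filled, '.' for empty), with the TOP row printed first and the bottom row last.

Drop 1: Z rot3 at col 5 lands with bottom-row=0; cleared 0 line(s) (total 0); column heights now [0 0 0 0 0 2 3], max=3
Drop 2: I rot0 at col 2 lands with bottom-row=2; cleared 0 line(s) (total 0); column heights now [0 0 3 3 3 3 3], max=3
Drop 3: J rot1 at col 0 lands with bottom-row=0; cleared 1 line(s) (total 1); column heights now [2 0 0 0 0 2 2], max=2
Drop 4: T rot0 at col 2 lands with bottom-row=0; cleared 0 line(s) (total 1); column heights now [2 0 1 2 1 2 2], max=2

Answer: .......
.......
.......
.......
.......
.......
.......
#..#.##
#.####.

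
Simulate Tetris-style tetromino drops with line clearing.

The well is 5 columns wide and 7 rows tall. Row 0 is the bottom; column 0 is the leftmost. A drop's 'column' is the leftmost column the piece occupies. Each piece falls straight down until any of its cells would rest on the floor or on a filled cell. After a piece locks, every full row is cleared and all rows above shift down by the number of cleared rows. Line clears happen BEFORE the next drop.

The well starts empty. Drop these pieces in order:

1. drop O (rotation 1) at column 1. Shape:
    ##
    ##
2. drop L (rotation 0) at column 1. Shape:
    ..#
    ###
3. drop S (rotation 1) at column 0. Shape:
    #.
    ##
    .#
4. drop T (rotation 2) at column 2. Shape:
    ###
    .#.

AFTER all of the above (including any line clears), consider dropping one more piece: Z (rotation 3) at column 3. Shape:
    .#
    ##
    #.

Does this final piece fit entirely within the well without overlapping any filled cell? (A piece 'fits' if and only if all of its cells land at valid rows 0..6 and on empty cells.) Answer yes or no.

Drop 1: O rot1 at col 1 lands with bottom-row=0; cleared 0 line(s) (total 0); column heights now [0 2 2 0 0], max=2
Drop 2: L rot0 at col 1 lands with bottom-row=2; cleared 0 line(s) (total 0); column heights now [0 3 3 4 0], max=4
Drop 3: S rot1 at col 0 lands with bottom-row=3; cleared 0 line(s) (total 0); column heights now [6 5 3 4 0], max=6
Drop 4: T rot2 at col 2 lands with bottom-row=4; cleared 0 line(s) (total 0); column heights now [6 5 6 6 6], max=6
Test piece Z rot3 at col 3 (width 2): heights before test = [6 5 6 6 6]; fits = False

Answer: no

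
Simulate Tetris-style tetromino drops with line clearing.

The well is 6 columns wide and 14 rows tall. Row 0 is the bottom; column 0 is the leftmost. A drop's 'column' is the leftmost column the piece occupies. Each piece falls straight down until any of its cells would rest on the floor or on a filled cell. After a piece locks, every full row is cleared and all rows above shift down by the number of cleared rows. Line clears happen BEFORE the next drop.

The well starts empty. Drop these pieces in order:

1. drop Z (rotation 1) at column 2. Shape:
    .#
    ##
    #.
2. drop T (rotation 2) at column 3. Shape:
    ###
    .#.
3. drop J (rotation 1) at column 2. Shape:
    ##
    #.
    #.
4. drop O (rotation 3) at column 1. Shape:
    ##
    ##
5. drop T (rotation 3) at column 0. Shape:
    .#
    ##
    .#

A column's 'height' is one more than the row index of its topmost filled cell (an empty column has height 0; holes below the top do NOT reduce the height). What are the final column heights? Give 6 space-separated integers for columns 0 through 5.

Answer: 9 10 7 5 4 4

Derivation:
Drop 1: Z rot1 at col 2 lands with bottom-row=0; cleared 0 line(s) (total 0); column heights now [0 0 2 3 0 0], max=3
Drop 2: T rot2 at col 3 lands with bottom-row=2; cleared 0 line(s) (total 0); column heights now [0 0 2 4 4 4], max=4
Drop 3: J rot1 at col 2 lands with bottom-row=2; cleared 0 line(s) (total 0); column heights now [0 0 5 5 4 4], max=5
Drop 4: O rot3 at col 1 lands with bottom-row=5; cleared 0 line(s) (total 0); column heights now [0 7 7 5 4 4], max=7
Drop 5: T rot3 at col 0 lands with bottom-row=7; cleared 0 line(s) (total 0); column heights now [9 10 7 5 4 4], max=10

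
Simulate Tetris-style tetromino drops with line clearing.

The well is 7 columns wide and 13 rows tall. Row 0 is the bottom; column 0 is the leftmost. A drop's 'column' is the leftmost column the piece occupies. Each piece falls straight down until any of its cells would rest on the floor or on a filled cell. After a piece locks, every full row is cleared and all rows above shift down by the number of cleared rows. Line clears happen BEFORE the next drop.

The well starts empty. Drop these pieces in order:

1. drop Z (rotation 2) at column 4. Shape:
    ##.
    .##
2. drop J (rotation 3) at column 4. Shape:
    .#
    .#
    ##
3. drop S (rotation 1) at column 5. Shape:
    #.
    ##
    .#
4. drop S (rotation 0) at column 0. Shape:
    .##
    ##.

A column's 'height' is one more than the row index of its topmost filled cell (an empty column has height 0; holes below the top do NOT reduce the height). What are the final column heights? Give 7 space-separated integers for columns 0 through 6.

Drop 1: Z rot2 at col 4 lands with bottom-row=0; cleared 0 line(s) (total 0); column heights now [0 0 0 0 2 2 1], max=2
Drop 2: J rot3 at col 4 lands with bottom-row=2; cleared 0 line(s) (total 0); column heights now [0 0 0 0 3 5 1], max=5
Drop 3: S rot1 at col 5 lands with bottom-row=4; cleared 0 line(s) (total 0); column heights now [0 0 0 0 3 7 6], max=7
Drop 4: S rot0 at col 0 lands with bottom-row=0; cleared 0 line(s) (total 0); column heights now [1 2 2 0 3 7 6], max=7

Answer: 1 2 2 0 3 7 6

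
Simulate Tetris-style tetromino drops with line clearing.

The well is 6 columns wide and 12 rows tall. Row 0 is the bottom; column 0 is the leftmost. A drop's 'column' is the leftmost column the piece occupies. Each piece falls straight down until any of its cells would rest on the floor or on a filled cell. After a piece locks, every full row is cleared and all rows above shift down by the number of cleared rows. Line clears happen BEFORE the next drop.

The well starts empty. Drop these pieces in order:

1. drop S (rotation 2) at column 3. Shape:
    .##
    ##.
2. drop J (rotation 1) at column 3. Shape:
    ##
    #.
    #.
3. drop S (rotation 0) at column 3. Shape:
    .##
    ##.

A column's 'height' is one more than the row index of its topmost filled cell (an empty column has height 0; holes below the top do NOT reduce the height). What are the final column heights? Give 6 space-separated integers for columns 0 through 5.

Drop 1: S rot2 at col 3 lands with bottom-row=0; cleared 0 line(s) (total 0); column heights now [0 0 0 1 2 2], max=2
Drop 2: J rot1 at col 3 lands with bottom-row=1; cleared 0 line(s) (total 0); column heights now [0 0 0 4 4 2], max=4
Drop 3: S rot0 at col 3 lands with bottom-row=4; cleared 0 line(s) (total 0); column heights now [0 0 0 5 6 6], max=6

Answer: 0 0 0 5 6 6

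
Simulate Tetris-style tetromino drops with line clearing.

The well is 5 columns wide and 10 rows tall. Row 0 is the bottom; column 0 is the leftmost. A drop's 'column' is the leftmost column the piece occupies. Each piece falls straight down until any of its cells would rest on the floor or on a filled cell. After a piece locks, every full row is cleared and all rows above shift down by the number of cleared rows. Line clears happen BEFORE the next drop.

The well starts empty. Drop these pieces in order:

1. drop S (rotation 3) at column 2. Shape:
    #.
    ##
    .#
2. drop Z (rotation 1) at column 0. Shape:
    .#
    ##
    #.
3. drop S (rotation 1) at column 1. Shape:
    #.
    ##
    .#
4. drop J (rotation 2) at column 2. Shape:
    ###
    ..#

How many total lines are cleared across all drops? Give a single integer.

Drop 1: S rot3 at col 2 lands with bottom-row=0; cleared 0 line(s) (total 0); column heights now [0 0 3 2 0], max=3
Drop 2: Z rot1 at col 0 lands with bottom-row=0; cleared 0 line(s) (total 0); column heights now [2 3 3 2 0], max=3
Drop 3: S rot1 at col 1 lands with bottom-row=3; cleared 0 line(s) (total 0); column heights now [2 6 5 2 0], max=6
Drop 4: J rot2 at col 2 lands with bottom-row=4; cleared 0 line(s) (total 0); column heights now [2 6 6 6 6], max=6

Answer: 0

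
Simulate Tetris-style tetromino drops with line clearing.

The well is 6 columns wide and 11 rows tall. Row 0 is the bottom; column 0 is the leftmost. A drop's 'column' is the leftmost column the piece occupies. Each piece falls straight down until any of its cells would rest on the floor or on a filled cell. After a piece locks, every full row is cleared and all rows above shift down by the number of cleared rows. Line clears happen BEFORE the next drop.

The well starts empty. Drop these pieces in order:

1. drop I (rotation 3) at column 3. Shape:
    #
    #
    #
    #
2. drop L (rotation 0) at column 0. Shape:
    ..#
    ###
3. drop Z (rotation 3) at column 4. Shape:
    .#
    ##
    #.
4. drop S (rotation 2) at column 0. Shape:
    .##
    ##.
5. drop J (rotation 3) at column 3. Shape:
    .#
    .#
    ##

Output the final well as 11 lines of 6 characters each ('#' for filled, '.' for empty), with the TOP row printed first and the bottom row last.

Drop 1: I rot3 at col 3 lands with bottom-row=0; cleared 0 line(s) (total 0); column heights now [0 0 0 4 0 0], max=4
Drop 2: L rot0 at col 0 lands with bottom-row=0; cleared 0 line(s) (total 0); column heights now [1 1 2 4 0 0], max=4
Drop 3: Z rot3 at col 4 lands with bottom-row=0; cleared 0 line(s) (total 0); column heights now [1 1 2 4 2 3], max=4
Drop 4: S rot2 at col 0 lands with bottom-row=1; cleared 1 line(s) (total 1); column heights now [1 2 2 3 1 2], max=3
Drop 5: J rot3 at col 3 lands with bottom-row=3; cleared 0 line(s) (total 1); column heights now [1 2 2 4 6 2], max=6

Answer: ......
......
......
......
......
....#.
....#.
...##.
...#..
.###.#
#####.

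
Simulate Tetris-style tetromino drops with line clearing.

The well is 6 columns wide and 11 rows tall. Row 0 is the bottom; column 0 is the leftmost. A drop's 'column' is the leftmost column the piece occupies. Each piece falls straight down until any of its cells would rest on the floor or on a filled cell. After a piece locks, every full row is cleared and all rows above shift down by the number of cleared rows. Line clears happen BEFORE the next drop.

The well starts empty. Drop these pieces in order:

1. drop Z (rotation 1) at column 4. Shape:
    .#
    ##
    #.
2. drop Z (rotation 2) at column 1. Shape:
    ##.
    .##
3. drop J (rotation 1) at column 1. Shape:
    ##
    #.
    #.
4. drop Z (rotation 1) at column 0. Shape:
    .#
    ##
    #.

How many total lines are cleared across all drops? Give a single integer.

Drop 1: Z rot1 at col 4 lands with bottom-row=0; cleared 0 line(s) (total 0); column heights now [0 0 0 0 2 3], max=3
Drop 2: Z rot2 at col 1 lands with bottom-row=0; cleared 0 line(s) (total 0); column heights now [0 2 2 1 2 3], max=3
Drop 3: J rot1 at col 1 lands with bottom-row=2; cleared 0 line(s) (total 0); column heights now [0 5 5 1 2 3], max=5
Drop 4: Z rot1 at col 0 lands with bottom-row=4; cleared 0 line(s) (total 0); column heights now [6 7 5 1 2 3], max=7

Answer: 0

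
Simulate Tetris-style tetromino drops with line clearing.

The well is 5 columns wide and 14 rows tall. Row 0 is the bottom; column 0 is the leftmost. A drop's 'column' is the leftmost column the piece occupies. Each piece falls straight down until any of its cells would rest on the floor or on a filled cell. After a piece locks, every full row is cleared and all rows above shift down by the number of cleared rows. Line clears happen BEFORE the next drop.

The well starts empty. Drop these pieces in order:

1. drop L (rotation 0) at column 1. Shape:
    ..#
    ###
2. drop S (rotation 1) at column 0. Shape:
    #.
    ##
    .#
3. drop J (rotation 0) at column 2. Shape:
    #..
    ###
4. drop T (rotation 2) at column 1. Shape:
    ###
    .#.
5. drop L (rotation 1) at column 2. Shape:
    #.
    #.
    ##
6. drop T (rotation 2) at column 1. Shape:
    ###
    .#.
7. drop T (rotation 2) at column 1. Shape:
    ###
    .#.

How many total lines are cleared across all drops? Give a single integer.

Drop 1: L rot0 at col 1 lands with bottom-row=0; cleared 0 line(s) (total 0); column heights now [0 1 1 2 0], max=2
Drop 2: S rot1 at col 0 lands with bottom-row=1; cleared 0 line(s) (total 0); column heights now [4 3 1 2 0], max=4
Drop 3: J rot0 at col 2 lands with bottom-row=2; cleared 1 line(s) (total 1); column heights now [3 2 3 2 0], max=3
Drop 4: T rot2 at col 1 lands with bottom-row=3; cleared 0 line(s) (total 1); column heights now [3 5 5 5 0], max=5
Drop 5: L rot1 at col 2 lands with bottom-row=5; cleared 0 line(s) (total 1); column heights now [3 5 8 6 0], max=8
Drop 6: T rot2 at col 1 lands with bottom-row=8; cleared 0 line(s) (total 1); column heights now [3 10 10 10 0], max=10
Drop 7: T rot2 at col 1 lands with bottom-row=10; cleared 0 line(s) (total 1); column heights now [3 12 12 12 0], max=12

Answer: 1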